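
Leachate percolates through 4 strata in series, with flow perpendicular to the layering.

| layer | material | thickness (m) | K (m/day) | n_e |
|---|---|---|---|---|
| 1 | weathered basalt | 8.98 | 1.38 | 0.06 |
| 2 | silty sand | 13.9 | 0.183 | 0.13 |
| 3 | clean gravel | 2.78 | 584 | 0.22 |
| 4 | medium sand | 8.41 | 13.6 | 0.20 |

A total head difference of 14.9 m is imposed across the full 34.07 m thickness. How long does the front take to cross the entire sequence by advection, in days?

With flow normal to the layers, continuity requires the same specific discharge q through every layer.
Σ(b_i/K_i) = 8.98/1.38 + 13.9/0.183 + 2.78/584 + 8.41/13.6 = 83.09 d.
q = Δh / Σ(b_i/K_i) = 14.9 / 83.09 = 0.1793 m/day.
In each layer the seepage velocity is v_i = q/n_i, so the layer transit time is t_i = b_i·n_i / q:
  layer 1 (weathered basalt): t_1 = 8.98 × 0.06 / 0.1793 = 3.005 d
  layer 2 (silty sand): t_2 = 13.9 × 0.13 / 0.1793 = 10.08 d
  layer 3 (clean gravel): t_3 = 2.78 × 0.22 / 0.1793 = 3.410 d
  layer 4 (medium sand): t_4 = 8.41 × 0.20 / 0.1793 = 9.379 d
Total t = Σ t_i = 25.87 days.

25.9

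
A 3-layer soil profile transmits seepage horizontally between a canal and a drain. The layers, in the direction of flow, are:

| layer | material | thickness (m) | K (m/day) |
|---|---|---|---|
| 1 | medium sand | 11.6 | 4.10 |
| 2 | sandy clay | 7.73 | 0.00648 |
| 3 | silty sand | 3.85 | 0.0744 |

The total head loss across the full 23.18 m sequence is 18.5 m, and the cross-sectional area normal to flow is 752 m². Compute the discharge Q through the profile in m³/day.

Flow is perpendicular to layering, so the layers act in series and the equivalent K is the thickness-weighted harmonic mean.
Total thickness L = 11.6 + 7.73 + 3.85 = 23.18 m.
Σ(b_i/K_i) = 11.6/4.10 + 7.73/0.00648 + 3.85/0.0744 = 1247 d.
K_eq = L / Σ(b_i/K_i) = 23.18 / 1247 = 0.01858 m/day.
Q = K_eq · A · (Δh/L) = 0.01858 × 752 × (18.5/23.18) = 11.15 m³/day.

11.2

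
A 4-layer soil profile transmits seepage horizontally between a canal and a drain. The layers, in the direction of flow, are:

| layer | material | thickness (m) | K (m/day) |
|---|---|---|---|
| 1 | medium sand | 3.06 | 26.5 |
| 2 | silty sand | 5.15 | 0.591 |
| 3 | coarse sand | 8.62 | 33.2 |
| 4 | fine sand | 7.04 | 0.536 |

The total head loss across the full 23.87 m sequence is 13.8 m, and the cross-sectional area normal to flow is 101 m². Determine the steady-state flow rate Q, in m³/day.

62.7

Flow is perpendicular to layering, so the layers act in series and the equivalent K is the thickness-weighted harmonic mean.
Total thickness L = 3.06 + 5.15 + 8.62 + 7.04 = 23.87 m.
Σ(b_i/K_i) = 3.06/26.5 + 5.15/0.591 + 8.62/33.2 + 7.04/0.536 = 22.22 d.
K_eq = L / Σ(b_i/K_i) = 23.87 / 22.22 = 1.074 m/day.
Q = K_eq · A · (Δh/L) = 1.074 × 101 × (13.8/23.87) = 62.72 m³/day.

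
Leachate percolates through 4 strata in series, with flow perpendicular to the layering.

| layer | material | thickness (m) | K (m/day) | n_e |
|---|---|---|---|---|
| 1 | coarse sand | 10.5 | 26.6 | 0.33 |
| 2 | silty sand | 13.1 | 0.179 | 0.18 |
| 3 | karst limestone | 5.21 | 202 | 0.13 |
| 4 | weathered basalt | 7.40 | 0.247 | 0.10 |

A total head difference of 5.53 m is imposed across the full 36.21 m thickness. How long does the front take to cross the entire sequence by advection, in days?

With flow normal to the layers, continuity requires the same specific discharge q through every layer.
Σ(b_i/K_i) = 10.5/26.6 + 13.1/0.179 + 5.21/202 + 7.40/0.247 = 103.6 d.
q = Δh / Σ(b_i/K_i) = 5.53 / 103.6 = 0.05340 m/day.
In each layer the seepage velocity is v_i = q/n_i, so the layer transit time is t_i = b_i·n_i / q:
  layer 1 (coarse sand): t_1 = 10.5 × 0.33 / 0.05340 = 64.89 d
  layer 2 (silty sand): t_2 = 13.1 × 0.18 / 0.05340 = 44.16 d
  layer 3 (karst limestone): t_3 = 5.21 × 0.13 / 0.05340 = 12.68 d
  layer 4 (weathered basalt): t_4 = 7.40 × 0.10 / 0.05340 = 13.86 d
Total t = Σ t_i = 135.6 days.

136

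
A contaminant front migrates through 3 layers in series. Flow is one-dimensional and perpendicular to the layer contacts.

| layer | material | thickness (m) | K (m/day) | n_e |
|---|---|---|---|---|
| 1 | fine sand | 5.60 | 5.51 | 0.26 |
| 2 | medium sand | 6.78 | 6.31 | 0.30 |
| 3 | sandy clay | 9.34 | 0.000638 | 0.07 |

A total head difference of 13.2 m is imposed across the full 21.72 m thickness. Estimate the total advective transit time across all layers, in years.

With flow normal to the layers, continuity requires the same specific discharge q through every layer.
Σ(b_i/K_i) = 5.60/5.51 + 6.78/6.31 + 9.34/0.000638 = 14642 d.
q = Δh / Σ(b_i/K_i) = 13.2 / 14642 = 0.0009015 m/day.
In each layer the seepage velocity is v_i = q/n_i, so the layer transit time is t_i = b_i·n_i / q:
  layer 1 (fine sand): t_1 = 5.60 × 0.26 / 0.0009015 = 1615 d
  layer 2 (medium sand): t_2 = 6.78 × 0.30 / 0.0009015 = 2256 d
  layer 3 (sandy clay): t_3 = 9.34 × 0.07 / 0.0009015 = 725.2 d
Total t = Σ t_i = 4596 days = 12.58 years.

12.6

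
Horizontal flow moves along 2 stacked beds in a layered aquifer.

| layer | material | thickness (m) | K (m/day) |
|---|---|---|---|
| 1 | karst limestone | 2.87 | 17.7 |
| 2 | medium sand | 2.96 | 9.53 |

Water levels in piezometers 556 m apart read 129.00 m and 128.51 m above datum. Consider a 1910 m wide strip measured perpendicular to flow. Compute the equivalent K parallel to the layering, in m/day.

Flow is parallel to layering, so each bed carries its own Darcy discharge and the transmissivities add.
Σ(K_i·b_i) = 17.7×2.87 + 9.53×2.96 = 79.01 m²/day.
Total thickness b = 5.830 m, so K_eq = Σ(K_i·b_i)/b = 13.55 m/day.

13.6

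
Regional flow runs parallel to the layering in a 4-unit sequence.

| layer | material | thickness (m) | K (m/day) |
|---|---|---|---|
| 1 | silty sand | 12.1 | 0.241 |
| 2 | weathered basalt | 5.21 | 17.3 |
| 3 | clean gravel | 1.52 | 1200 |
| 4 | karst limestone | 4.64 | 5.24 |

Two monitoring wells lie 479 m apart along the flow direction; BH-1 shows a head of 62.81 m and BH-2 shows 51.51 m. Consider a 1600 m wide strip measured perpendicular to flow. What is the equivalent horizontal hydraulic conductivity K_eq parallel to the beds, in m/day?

82.7

Flow is parallel to layering, so each bed carries its own Darcy discharge and the transmissivities add.
Σ(K_i·b_i) = 0.241×12.1 + 17.3×5.21 + 1200×1.52 + 5.24×4.64 = 1941 m²/day.
Total thickness b = 23.47 m, so K_eq = Σ(K_i·b_i)/b = 82.72 m/day.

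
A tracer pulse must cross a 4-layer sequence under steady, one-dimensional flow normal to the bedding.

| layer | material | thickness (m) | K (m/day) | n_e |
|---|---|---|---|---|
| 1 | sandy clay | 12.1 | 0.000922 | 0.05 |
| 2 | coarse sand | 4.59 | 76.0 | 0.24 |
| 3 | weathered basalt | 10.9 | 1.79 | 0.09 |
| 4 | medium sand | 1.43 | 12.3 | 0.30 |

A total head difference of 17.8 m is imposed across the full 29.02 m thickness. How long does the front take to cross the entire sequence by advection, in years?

With flow normal to the layers, continuity requires the same specific discharge q through every layer.
Σ(b_i/K_i) = 12.1/0.000922 + 4.59/76.0 + 10.9/1.79 + 1.43/12.3 = 13130 d.
q = Δh / Σ(b_i/K_i) = 17.8 / 13130 = 0.001356 m/day.
In each layer the seepage velocity is v_i = q/n_i, so the layer transit time is t_i = b_i·n_i / q:
  layer 1 (sandy clay): t_1 = 12.1 × 0.05 / 0.001356 = 446.3 d
  layer 2 (coarse sand): t_2 = 4.59 × 0.24 / 0.001356 = 812.6 d
  layer 3 (weathered basalt): t_3 = 10.9 × 0.09 / 0.001356 = 723.6 d
  layer 4 (medium sand): t_4 = 1.43 × 0.30 / 0.001356 = 316.4 d
Total t = Σ t_i = 2299 days = 6.294 years.

6.29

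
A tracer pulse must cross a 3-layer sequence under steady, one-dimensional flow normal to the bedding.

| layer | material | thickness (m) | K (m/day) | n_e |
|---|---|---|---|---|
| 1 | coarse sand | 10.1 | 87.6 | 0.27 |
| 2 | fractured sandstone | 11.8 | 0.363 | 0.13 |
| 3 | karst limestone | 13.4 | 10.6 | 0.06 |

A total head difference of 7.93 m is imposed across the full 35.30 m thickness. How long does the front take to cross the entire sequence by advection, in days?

21.6

With flow normal to the layers, continuity requires the same specific discharge q through every layer.
Σ(b_i/K_i) = 10.1/87.6 + 11.8/0.363 + 13.4/10.6 = 33.89 d.
q = Δh / Σ(b_i/K_i) = 7.93 / 33.89 = 0.2340 m/day.
In each layer the seepage velocity is v_i = q/n_i, so the layer transit time is t_i = b_i·n_i / q:
  layer 1 (coarse sand): t_1 = 10.1 × 0.27 / 0.2340 = 11.65 d
  layer 2 (fractured sandstone): t_2 = 11.8 × 0.13 / 0.2340 = 6.555 d
  layer 3 (karst limestone): t_3 = 13.4 × 0.06 / 0.2340 = 3.436 d
Total t = Σ t_i = 21.64 days.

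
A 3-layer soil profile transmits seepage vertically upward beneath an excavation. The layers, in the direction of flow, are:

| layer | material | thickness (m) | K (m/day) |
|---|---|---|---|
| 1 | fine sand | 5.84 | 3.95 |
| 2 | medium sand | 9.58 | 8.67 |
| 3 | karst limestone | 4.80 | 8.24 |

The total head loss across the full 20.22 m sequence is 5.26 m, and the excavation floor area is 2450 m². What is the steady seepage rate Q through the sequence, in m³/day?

Flow is perpendicular to layering, so the layers act in series and the equivalent K is the thickness-weighted harmonic mean.
Total thickness L = 5.84 + 9.58 + 4.80 = 20.22 m.
Σ(b_i/K_i) = 5.84/3.95 + 9.58/8.67 + 4.80/8.24 = 3.166 d.
K_eq = L / Σ(b_i/K_i) = 20.22 / 3.166 = 6.387 m/day.
Q = K_eq · A · (Δh/L) = 6.387 × 2450 × (5.26/20.22) = 4070 m³/day.

4070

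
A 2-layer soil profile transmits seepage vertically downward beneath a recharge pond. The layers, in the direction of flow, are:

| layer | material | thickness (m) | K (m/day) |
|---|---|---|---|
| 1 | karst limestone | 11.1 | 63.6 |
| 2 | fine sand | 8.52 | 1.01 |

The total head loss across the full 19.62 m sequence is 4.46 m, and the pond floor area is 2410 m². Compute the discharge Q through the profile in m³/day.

1250

Flow is perpendicular to layering, so the layers act in series and the equivalent K is the thickness-weighted harmonic mean.
Total thickness L = 11.1 + 8.52 = 19.62 m.
Σ(b_i/K_i) = 11.1/63.6 + 8.52/1.01 = 8.610 d.
K_eq = L / Σ(b_i/K_i) = 19.62 / 8.610 = 2.279 m/day.
Q = K_eq · A · (Δh/L) = 2.279 × 2410 × (4.46/19.62) = 1248 m³/day.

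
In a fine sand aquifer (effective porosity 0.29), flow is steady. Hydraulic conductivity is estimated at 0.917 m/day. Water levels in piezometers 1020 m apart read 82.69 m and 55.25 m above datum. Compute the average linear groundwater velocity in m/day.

0.0851

Hydraulic gradient i = (82.69 − 55.25) / 1020 = 27.44 / 1020 = 0.02690.
Darcy flux q = K · i = 0.9170 × 0.02690 = 0.02467 m/day.
Seepage velocity v = q / n_e = 0.02467 / 0.29 = 0.08507 m/day.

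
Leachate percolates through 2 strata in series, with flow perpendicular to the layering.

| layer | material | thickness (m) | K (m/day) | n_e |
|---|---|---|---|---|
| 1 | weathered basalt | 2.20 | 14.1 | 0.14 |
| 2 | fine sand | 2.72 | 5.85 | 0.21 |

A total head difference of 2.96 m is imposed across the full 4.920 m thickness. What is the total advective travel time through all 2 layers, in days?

With flow normal to the layers, continuity requires the same specific discharge q through every layer.
Σ(b_i/K_i) = 2.20/14.1 + 2.72/5.85 = 0.6210 d.
q = Δh / Σ(b_i/K_i) = 2.96 / 0.6210 = 4.767 m/day.
In each layer the seepage velocity is v_i = q/n_i, so the layer transit time is t_i = b_i·n_i / q:
  layer 1 (weathered basalt): t_1 = 2.20 × 0.14 / 4.767 = 0.06462 d
  layer 2 (fine sand): t_2 = 2.72 × 0.21 / 4.767 = 0.1198 d
Total t = Σ t_i = 0.1844 days.

0.184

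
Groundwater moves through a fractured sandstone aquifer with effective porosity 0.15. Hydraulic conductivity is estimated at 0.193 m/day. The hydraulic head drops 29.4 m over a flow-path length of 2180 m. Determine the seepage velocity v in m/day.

0.0174

Hydraulic gradient i = Δh / L = 29.4 / 2180 = 0.01349.
Darcy flux q = K · i = 0.1930 × 0.01349 = 0.002603 m/day.
Seepage velocity v = q / n_e = 0.002603 / 0.15 = 0.01735 m/day.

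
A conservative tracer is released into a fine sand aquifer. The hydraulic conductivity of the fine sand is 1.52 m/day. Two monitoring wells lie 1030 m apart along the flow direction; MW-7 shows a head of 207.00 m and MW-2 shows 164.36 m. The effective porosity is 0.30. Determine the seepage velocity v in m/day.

Hydraulic gradient i = (207.00 − 164.36) / 1030 = 42.64 / 1030 = 0.04140.
Darcy flux q = K · i = 1.520 × 0.04140 = 0.06293 m/day.
Seepage velocity v = q / n_e = 0.06293 / 0.30 = 0.2098 m/day.

0.210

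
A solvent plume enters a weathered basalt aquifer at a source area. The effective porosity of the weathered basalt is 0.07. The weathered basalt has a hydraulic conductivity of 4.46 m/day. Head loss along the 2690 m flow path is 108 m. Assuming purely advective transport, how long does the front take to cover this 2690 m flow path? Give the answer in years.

Hydraulic gradient i = Δh / L = 108 / 2690 = 0.04015.
Darcy flux q = K · i = 4.460 × 0.04015 = 0.1791 m/day.
Seepage velocity v = q / n_e = 0.1791 / 0.07 = 2.558 m/day.
Travel time t = L / v = 2690 / 2.558 = 1052 days = 2.879 years.

2.88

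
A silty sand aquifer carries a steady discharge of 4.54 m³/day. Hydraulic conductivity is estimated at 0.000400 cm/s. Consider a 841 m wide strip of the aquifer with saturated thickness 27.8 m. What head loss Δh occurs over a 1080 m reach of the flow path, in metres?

Convert K: 0.000400 cm/s × 864 = 0.3456 m/day.
Cross-sectional area A = 841 × 27.8 = 23380 m².
From Q = K·A·i, i = Q / (K·A) = 4.54 / (0.3456 × 23380) = 0.0005619.
Head loss Δh = i · L = 0.0005619 × 1080 = 0.6068 m.

0.607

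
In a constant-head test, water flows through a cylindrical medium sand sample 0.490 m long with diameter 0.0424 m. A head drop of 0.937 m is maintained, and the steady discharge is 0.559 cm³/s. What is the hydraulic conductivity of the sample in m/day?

Cross-sectional area A = π·(d/2)² = π × (0.0424/2)² = 0.001412 m².
Convert discharge: 0.559 cm³/s = 5.590e-07 m³/s.
Darcy's law rearranged: K = Q·L / (A·Δh) = 5.590e-07 × 0.490 / (0.001412 × 0.937) = 0.0002070 m/s = 17.89 m/day.

17.9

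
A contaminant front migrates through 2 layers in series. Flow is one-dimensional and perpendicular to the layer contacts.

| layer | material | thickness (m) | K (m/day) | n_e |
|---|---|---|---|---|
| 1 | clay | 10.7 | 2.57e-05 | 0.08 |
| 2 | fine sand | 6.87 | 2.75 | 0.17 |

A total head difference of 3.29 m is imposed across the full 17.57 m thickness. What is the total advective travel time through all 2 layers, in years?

With flow normal to the layers, continuity requires the same specific discharge q through every layer.
Σ(b_i/K_i) = 10.7/2.57e-05 + 6.87/2.75 = 4.163e+05 d.
q = Δh / Σ(b_i/K_i) = 3.29 / 4.163e+05 = 7.902e-06 m/day.
In each layer the seepage velocity is v_i = q/n_i, so the layer transit time is t_i = b_i·n_i / q:
  layer 1 (clay): t_1 = 10.7 × 0.08 / 7.902e-06 = 1.083e+05 d
  layer 2 (fine sand): t_2 = 6.87 × 0.17 / 7.902e-06 = 1.478e+05 d
Total t = Σ t_i = 2.561e+05 days = 701.2 years.

701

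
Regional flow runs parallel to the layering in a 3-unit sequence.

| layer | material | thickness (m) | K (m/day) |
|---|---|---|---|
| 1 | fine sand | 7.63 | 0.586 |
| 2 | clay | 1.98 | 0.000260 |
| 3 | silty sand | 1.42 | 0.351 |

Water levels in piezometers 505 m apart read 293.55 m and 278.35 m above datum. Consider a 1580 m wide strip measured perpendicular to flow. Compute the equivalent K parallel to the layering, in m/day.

Flow is parallel to layering, so each bed carries its own Darcy discharge and the transmissivities add.
Σ(K_i·b_i) = 0.586×7.63 + 0.000260×1.98 + 0.351×1.42 = 4.970 m²/day.
Total thickness b = 11.03 m, so K_eq = Σ(K_i·b_i)/b = 0.4506 m/day.

0.451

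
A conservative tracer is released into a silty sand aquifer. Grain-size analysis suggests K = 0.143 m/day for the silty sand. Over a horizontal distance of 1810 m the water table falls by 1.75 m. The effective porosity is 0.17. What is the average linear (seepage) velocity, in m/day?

0.000813

Hydraulic gradient i = Δh / L = 1.75 / 1810 = 0.0009669.
Darcy flux q = K · i = 0.1430 × 0.0009669 = 0.0001383 m/day.
Seepage velocity v = q / n_e = 0.0001383 / 0.17 = 0.0008133 m/day.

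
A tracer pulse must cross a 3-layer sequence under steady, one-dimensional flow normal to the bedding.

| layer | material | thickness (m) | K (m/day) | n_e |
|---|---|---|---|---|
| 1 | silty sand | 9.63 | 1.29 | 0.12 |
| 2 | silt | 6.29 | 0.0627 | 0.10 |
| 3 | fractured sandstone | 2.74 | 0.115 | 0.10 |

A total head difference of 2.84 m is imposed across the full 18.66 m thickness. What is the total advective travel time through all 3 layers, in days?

95.4

With flow normal to the layers, continuity requires the same specific discharge q through every layer.
Σ(b_i/K_i) = 9.63/1.29 + 6.29/0.0627 + 2.74/0.115 = 131.6 d.
q = Δh / Σ(b_i/K_i) = 2.84 / 131.6 = 0.02158 m/day.
In each layer the seepage velocity is v_i = q/n_i, so the layer transit time is t_i = b_i·n_i / q:
  layer 1 (silty sand): t_1 = 9.63 × 0.12 / 0.02158 = 53.55 d
  layer 2 (silt): t_2 = 6.29 × 0.10 / 0.02158 = 29.15 d
  layer 3 (fractured sandstone): t_3 = 2.74 × 0.10 / 0.02158 = 12.70 d
Total t = Σ t_i = 95.40 days.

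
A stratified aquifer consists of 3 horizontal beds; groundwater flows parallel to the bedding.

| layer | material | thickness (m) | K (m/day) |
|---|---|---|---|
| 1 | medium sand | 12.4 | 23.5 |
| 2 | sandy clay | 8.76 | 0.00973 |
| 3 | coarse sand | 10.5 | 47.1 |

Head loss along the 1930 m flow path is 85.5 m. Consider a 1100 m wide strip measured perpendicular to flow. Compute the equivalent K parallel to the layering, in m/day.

Flow is parallel to layering, so each bed carries its own Darcy discharge and the transmissivities add.
Σ(K_i·b_i) = 23.5×12.4 + 0.00973×8.76 + 47.1×10.5 = 786.0 m²/day.
Total thickness b = 31.66 m, so K_eq = Σ(K_i·b_i)/b = 24.83 m/day.

24.8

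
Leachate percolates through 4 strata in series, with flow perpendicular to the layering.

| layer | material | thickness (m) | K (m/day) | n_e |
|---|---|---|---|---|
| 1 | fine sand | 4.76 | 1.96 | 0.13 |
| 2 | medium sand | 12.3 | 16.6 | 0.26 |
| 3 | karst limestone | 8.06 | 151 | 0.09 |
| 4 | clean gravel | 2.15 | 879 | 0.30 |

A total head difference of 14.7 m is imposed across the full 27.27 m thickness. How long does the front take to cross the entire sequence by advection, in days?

1.14

With flow normal to the layers, continuity requires the same specific discharge q through every layer.
Σ(b_i/K_i) = 4.76/1.96 + 12.3/16.6 + 8.06/151 + 2.15/879 = 3.225 d.
q = Δh / Σ(b_i/K_i) = 14.7 / 3.225 = 4.558 m/day.
In each layer the seepage velocity is v_i = q/n_i, so the layer transit time is t_i = b_i·n_i / q:
  layer 1 (fine sand): t_1 = 4.76 × 0.13 / 4.558 = 0.1358 d
  layer 2 (medium sand): t_2 = 12.3 × 0.26 / 4.558 = 0.7017 d
  layer 3 (karst limestone): t_3 = 8.06 × 0.09 / 4.558 = 0.1592 d
  layer 4 (clean gravel): t_4 = 2.15 × 0.30 / 4.558 = 0.1415 d
Total t = Σ t_i = 1.138 days.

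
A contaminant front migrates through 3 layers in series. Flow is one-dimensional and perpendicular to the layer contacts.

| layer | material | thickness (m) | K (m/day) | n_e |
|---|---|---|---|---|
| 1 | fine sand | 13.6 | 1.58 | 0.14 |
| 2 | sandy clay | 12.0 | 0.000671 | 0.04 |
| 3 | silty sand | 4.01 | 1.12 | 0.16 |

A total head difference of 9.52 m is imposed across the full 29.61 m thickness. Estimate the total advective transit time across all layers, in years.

With flow normal to the layers, continuity requires the same specific discharge q through every layer.
Σ(b_i/K_i) = 13.6/1.58 + 12.0/0.000671 + 4.01/1.12 = 17896 d.
q = Δh / Σ(b_i/K_i) = 9.52 / 17896 = 0.0005320 m/day.
In each layer the seepage velocity is v_i = q/n_i, so the layer transit time is t_i = b_i·n_i / q:
  layer 1 (fine sand): t_1 = 13.6 × 0.14 / 0.0005320 = 3579 d
  layer 2 (sandy clay): t_2 = 12.0 × 0.04 / 0.0005320 = 902.3 d
  layer 3 (silty sand): t_3 = 4.01 × 0.16 / 0.0005320 = 1206 d
Total t = Σ t_i = 5688 days = 15.57 years.

15.6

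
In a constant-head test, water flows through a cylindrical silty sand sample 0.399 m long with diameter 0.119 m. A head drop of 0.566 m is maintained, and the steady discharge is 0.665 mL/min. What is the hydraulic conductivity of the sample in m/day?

Cross-sectional area A = π·(d/2)² = π × (0.119/2)² = 0.01112 m².
Convert discharge: 0.665 mL/min = 1.108e-08 m³/s.
Darcy's law rearranged: K = Q·L / (A·Δh) = 1.108e-08 × 0.399 / (0.01112 × 0.566) = 7.025e-07 m/s = 0.06070 m/day.

0.0607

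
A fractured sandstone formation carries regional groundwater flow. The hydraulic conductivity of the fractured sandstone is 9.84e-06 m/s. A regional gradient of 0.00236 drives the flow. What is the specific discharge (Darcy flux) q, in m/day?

Convert K: 9.84e-06 m/s × 86400 = 0.8502 m/day.
Hydraulic gradient i = 0.00236.
Specific discharge q = K · i = 0.8502 × 0.002360 = 0.002006 m/day.

0.00201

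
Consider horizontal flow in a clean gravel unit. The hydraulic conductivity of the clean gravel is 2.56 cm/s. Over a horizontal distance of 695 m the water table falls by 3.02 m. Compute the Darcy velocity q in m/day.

9.61

Convert K: 2.56 cm/s × 864 = 2212 m/day.
Hydraulic gradient i = Δh / L = 3.02 / 695 = 0.004345.
Specific discharge q = K · i = 2212 × 0.004345 = 9.611 m/day.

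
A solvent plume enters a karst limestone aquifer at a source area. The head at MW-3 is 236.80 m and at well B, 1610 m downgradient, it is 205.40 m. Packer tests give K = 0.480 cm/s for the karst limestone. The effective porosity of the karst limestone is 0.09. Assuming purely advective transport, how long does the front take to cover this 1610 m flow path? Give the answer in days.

Convert K: 0.480 cm/s × 864 = 414.7 m/day.
Hydraulic gradient i = (236.80 − 205.40) / 1610 = 31.4 / 1610 = 0.01950.
Darcy flux q = K · i = 414.7 × 0.01950 = 8.088 m/day.
Seepage velocity v = q / n_e = 8.088 / 0.09 = 89.87 m/day.
Travel time t = L / v = 1610 / 89.87 = 17.91 days.

17.9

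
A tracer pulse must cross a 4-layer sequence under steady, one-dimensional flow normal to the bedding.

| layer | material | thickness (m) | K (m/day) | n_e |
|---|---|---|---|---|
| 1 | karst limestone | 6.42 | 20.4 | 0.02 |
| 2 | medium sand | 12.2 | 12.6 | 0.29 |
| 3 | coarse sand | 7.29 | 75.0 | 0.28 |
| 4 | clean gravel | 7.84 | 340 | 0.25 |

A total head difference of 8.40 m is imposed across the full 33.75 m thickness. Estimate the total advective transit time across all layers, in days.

With flow normal to the layers, continuity requires the same specific discharge q through every layer.
Σ(b_i/K_i) = 6.42/20.4 + 12.2/12.6 + 7.29/75.0 + 7.84/340 = 1.403 d.
q = Δh / Σ(b_i/K_i) = 8.40 / 1.403 = 5.986 m/day.
In each layer the seepage velocity is v_i = q/n_i, so the layer transit time is t_i = b_i·n_i / q:
  layer 1 (karst limestone): t_1 = 6.42 × 0.02 / 5.986 = 0.02145 d
  layer 2 (medium sand): t_2 = 12.2 × 0.29 / 5.986 = 0.5910 d
  layer 3 (coarse sand): t_3 = 7.29 × 0.28 / 5.986 = 0.3410 d
  layer 4 (clean gravel): t_4 = 7.84 × 0.25 / 5.986 = 0.3274 d
Total t = Σ t_i = 1.281 days.

1.28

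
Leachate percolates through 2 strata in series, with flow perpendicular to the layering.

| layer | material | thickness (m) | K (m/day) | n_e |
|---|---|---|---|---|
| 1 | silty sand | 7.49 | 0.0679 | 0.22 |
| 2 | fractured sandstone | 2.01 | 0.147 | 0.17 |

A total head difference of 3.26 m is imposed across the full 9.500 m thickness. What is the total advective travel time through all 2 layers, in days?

75.7

With flow normal to the layers, continuity requires the same specific discharge q through every layer.
Σ(b_i/K_i) = 7.49/0.0679 + 2.01/0.147 = 124.0 d.
q = Δh / Σ(b_i/K_i) = 3.26 / 124.0 = 0.02629 m/day.
In each layer the seepage velocity is v_i = q/n_i, so the layer transit time is t_i = b_i·n_i / q:
  layer 1 (silty sand): t_1 = 7.49 × 0.22 / 0.02629 = 62.67 d
  layer 2 (fractured sandstone): t_2 = 2.01 × 0.17 / 0.02629 = 13.00 d
Total t = Σ t_i = 75.66 days.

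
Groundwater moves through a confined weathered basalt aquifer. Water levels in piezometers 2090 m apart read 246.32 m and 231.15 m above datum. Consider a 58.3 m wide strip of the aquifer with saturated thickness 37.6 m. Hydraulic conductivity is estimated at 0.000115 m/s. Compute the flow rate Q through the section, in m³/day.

158

Convert K: 0.000115 m/s × 86400 = 9.936 m/day.
Cross-sectional area A = 58.3 × 37.6 = 2192 m².
Hydraulic gradient i = (246.32 − 231.15) / 2090 = 15.17 / 2090 = 0.007258.
Darcy's law: Q = K · A · i = 9.936 × 2192 × 0.007258 = 158.1 m³/day.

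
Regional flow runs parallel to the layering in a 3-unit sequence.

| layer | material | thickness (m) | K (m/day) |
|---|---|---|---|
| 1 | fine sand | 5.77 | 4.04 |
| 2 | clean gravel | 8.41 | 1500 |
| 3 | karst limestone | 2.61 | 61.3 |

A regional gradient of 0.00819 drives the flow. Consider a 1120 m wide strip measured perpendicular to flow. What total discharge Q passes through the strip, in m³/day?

117000

Flow is parallel to layering, so each bed carries its own Darcy discharge and the transmissivities add.
Σ(K_i·b_i) = 4.04×5.77 + 1500×8.41 + 61.3×2.61 = 12798 m²/day.
Hydraulic gradient i = 0.00819.
Q = Σ(K_i·b_i) · W · i = 12798 × 1120 × 0.008190 = 1.174e+05 m³/day.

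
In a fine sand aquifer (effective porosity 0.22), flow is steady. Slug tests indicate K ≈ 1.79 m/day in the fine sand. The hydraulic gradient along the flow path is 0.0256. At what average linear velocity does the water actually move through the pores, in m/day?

Hydraulic gradient i = 0.0256.
Darcy flux q = K · i = 1.790 × 0.02560 = 0.04582 m/day.
Seepage velocity v = q / n_e = 0.04582 / 0.22 = 0.2083 m/day.

0.208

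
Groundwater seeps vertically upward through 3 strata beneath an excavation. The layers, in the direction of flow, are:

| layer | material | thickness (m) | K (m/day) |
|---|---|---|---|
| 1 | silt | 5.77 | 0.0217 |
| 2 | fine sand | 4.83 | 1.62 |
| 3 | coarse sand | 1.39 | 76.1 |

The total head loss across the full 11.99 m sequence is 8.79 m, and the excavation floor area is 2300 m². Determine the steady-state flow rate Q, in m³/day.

75.2

Flow is perpendicular to layering, so the layers act in series and the equivalent K is the thickness-weighted harmonic mean.
Total thickness L = 5.77 + 4.83 + 1.39 = 11.99 m.
Σ(b_i/K_i) = 5.77/0.0217 + 4.83/1.62 + 1.39/76.1 = 268.9 d.
K_eq = L / Σ(b_i/K_i) = 11.99 / 268.9 = 0.04459 m/day.
Q = K_eq · A · (Δh/L) = 0.04459 × 2300 × (8.79/11.99) = 75.18 m³/day.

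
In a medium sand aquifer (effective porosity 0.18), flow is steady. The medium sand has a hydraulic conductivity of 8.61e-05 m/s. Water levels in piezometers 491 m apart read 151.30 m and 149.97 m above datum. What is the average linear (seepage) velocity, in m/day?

Convert K: 8.61e-05 m/s × 86400 = 7.439 m/day.
Hydraulic gradient i = (151.30 − 149.97) / 491 = 1.33 / 491 = 0.002709.
Darcy flux q = K · i = 7.439 × 0.002709 = 0.02015 m/day.
Seepage velocity v = q / n_e = 0.02015 / 0.18 = 0.1119 m/day.

0.112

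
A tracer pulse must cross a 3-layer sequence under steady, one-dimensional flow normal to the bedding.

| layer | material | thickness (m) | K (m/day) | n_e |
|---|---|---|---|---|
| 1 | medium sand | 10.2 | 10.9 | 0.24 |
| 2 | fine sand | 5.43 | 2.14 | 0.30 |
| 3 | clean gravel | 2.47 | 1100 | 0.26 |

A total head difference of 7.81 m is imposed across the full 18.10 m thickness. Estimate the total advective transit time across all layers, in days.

With flow normal to the layers, continuity requires the same specific discharge q through every layer.
Σ(b_i/K_i) = 10.2/10.9 + 5.43/2.14 + 2.47/1100 = 3.475 d.
q = Δh / Σ(b_i/K_i) = 7.81 / 3.475 = 2.247 m/day.
In each layer the seepage velocity is v_i = q/n_i, so the layer transit time is t_i = b_i·n_i / q:
  layer 1 (medium sand): t_1 = 10.2 × 0.24 / 2.247 = 1.089 d
  layer 2 (fine sand): t_2 = 5.43 × 0.30 / 2.247 = 0.7249 d
  layer 3 (clean gravel): t_3 = 2.47 × 0.26 / 2.247 = 0.2858 d
Total t = Σ t_i = 2.100 days.

2.10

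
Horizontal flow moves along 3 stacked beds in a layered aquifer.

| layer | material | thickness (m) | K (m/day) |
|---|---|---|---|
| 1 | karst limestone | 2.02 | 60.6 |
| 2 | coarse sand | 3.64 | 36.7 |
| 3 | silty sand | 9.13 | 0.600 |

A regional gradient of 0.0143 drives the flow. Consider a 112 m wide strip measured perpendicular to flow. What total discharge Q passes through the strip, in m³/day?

Flow is parallel to layering, so each bed carries its own Darcy discharge and the transmissivities add.
Σ(K_i·b_i) = 60.6×2.02 + 36.7×3.64 + 0.600×9.13 = 261.5 m²/day.
Hydraulic gradient i = 0.0143.
Q = Σ(K_i·b_i) · W · i = 261.5 × 112 × 0.01430 = 418.8 m³/day.

419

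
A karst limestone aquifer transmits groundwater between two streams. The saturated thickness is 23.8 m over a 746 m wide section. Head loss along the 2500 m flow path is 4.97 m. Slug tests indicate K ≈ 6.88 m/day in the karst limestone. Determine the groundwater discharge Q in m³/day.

243

Cross-sectional area A = 746 × 23.8 = 17755 m².
Hydraulic gradient i = Δh / L = 4.97 / 2500 = 0.001988.
Darcy's law: Q = K · A · i = 6.880 × 17755 × 0.001988 = 242.8 m³/day.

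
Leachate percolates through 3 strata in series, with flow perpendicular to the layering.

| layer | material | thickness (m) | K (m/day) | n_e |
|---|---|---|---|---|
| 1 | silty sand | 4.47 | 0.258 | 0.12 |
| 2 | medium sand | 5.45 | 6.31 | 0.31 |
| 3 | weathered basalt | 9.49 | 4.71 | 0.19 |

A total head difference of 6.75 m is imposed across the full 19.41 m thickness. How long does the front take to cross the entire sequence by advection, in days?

With flow normal to the layers, continuity requires the same specific discharge q through every layer.
Σ(b_i/K_i) = 4.47/0.258 + 5.45/6.31 + 9.49/4.71 = 20.20 d.
q = Δh / Σ(b_i/K_i) = 6.75 / 20.20 = 0.3341 m/day.
In each layer the seepage velocity is v_i = q/n_i, so the layer transit time is t_i = b_i·n_i / q:
  layer 1 (silty sand): t_1 = 4.47 × 0.12 / 0.3341 = 1.606 d
  layer 2 (medium sand): t_2 = 5.45 × 0.31 / 0.3341 = 5.057 d
  layer 3 (weathered basalt): t_3 = 9.49 × 0.19 / 0.3341 = 5.397 d
Total t = Σ t_i = 12.06 days.

12.1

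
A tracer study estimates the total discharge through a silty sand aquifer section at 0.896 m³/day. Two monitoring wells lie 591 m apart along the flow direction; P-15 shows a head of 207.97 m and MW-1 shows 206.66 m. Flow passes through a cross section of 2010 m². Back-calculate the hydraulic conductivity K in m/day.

0.201

Hydraulic gradient i = (207.97 − 206.66) / 591 = 1.31 / 591 = 0.002217.
From Q = K·A·i, K = Q / (A·i) = 0.896 / (2010 × 0.002217) = 0.2011 m/day.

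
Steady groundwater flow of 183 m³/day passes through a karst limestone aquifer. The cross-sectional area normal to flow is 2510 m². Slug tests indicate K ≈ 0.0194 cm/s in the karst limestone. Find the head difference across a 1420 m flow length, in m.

Convert K: 0.0194 cm/s × 864 = 16.76 m/day.
From Q = K·A·i, i = Q / (K·A) = 183 / (16.76 × 2510) = 0.004350.
Head loss Δh = i · L = 0.004350 × 1420 = 6.177 m.

6.18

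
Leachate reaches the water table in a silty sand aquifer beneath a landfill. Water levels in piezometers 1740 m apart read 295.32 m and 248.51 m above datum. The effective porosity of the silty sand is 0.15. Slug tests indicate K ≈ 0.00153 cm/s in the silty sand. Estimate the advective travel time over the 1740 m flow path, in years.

20.1

Convert K: 0.00153 cm/s × 864 = 1.322 m/day.
Hydraulic gradient i = (295.32 − 248.51) / 1740 = 46.81 / 1740 = 0.02690.
Darcy flux q = K · i = 1.322 × 0.02690 = 0.03556 m/day.
Seepage velocity v = q / n_e = 0.03556 / 0.15 = 0.2371 m/day.
Travel time t = L / v = 1740 / 0.2371 = 7339 days = 20.09 years.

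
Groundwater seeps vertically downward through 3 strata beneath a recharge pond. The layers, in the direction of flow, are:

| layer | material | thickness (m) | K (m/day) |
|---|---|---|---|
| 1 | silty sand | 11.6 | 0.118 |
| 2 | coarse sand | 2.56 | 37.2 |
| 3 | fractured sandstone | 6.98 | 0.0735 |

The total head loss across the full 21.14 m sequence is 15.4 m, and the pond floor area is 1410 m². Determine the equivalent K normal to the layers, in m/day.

0.109

Flow is perpendicular to layering, so the layers act in series and the equivalent K is the thickness-weighted harmonic mean.
Total thickness L = 11.6 + 2.56 + 6.98 = 21.14 m.
Σ(b_i/K_i) = 11.6/0.118 + 2.56/37.2 + 6.98/0.0735 = 193.3 d.
K_eq = L / Σ(b_i/K_i) = 21.14 / 193.3 = 0.1093 m/day.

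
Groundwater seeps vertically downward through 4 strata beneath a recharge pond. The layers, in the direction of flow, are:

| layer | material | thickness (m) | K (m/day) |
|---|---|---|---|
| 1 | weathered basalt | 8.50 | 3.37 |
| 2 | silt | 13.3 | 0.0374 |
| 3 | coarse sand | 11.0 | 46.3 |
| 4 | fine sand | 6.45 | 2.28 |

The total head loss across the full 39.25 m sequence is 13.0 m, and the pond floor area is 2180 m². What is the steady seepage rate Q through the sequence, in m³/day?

78.5

Flow is perpendicular to layering, so the layers act in series and the equivalent K is the thickness-weighted harmonic mean.
Total thickness L = 8.50 + 13.3 + 11.0 + 6.45 = 39.25 m.
Σ(b_i/K_i) = 8.50/3.37 + 13.3/0.0374 + 11.0/46.3 + 6.45/2.28 = 361.2 d.
K_eq = L / Σ(b_i/K_i) = 39.25 / 361.2 = 0.1087 m/day.
Q = K_eq · A · (Δh/L) = 0.1087 × 2180 × (13.0/39.25) = 78.46 m³/day.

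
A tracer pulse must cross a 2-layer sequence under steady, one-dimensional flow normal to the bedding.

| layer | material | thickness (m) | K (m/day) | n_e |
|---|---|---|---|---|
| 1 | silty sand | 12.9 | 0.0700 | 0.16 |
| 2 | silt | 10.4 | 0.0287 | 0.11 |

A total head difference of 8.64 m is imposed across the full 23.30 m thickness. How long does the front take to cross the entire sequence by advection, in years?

0.556

With flow normal to the layers, continuity requires the same specific discharge q through every layer.
Σ(b_i/K_i) = 12.9/0.0700 + 10.4/0.0287 = 546.7 d.
q = Δh / Σ(b_i/K_i) = 8.64 / 546.7 = 0.01581 m/day.
In each layer the seepage velocity is v_i = q/n_i, so the layer transit time is t_i = b_i·n_i / q:
  layer 1 (silty sand): t_1 = 12.9 × 0.16 / 0.01581 = 130.6 d
  layer 2 (silt): t_2 = 10.4 × 0.11 / 0.01581 = 72.38 d
Total t = Σ t_i = 203.0 days = 0.5557 years.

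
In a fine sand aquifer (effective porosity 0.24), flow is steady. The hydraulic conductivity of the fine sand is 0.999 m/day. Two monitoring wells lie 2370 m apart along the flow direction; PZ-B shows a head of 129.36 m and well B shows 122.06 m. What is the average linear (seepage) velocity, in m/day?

Hydraulic gradient i = (129.36 − 122.06) / 2370 = 7.3 / 2370 = 0.003080.
Darcy flux q = K · i = 0.9990 × 0.003080 = 0.003077 m/day.
Seepage velocity v = q / n_e = 0.003077 / 0.24 = 0.01282 m/day.

0.0128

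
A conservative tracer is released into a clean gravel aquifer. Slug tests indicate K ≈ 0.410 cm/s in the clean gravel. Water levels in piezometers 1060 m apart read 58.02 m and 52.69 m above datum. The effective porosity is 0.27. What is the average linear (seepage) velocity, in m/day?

6.60

Convert K: 0.410 cm/s × 864 = 354.2 m/day.
Hydraulic gradient i = (58.02 − 52.69) / 1060 = 5.33 / 1060 = 0.005028.
Darcy flux q = K · i = 354.2 × 0.005028 = 1.781 m/day.
Seepage velocity v = q / n_e = 1.781 / 0.27 = 6.597 m/day.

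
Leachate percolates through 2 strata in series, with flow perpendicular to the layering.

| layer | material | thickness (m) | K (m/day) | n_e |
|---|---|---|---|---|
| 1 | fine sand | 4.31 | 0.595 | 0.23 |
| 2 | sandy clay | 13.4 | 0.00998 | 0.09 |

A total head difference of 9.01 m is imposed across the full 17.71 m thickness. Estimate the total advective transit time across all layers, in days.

329

With flow normal to the layers, continuity requires the same specific discharge q through every layer.
Σ(b_i/K_i) = 4.31/0.595 + 13.4/0.00998 = 1350 d.
q = Δh / Σ(b_i/K_i) = 9.01 / 1350 = 0.006674 m/day.
In each layer the seepage velocity is v_i = q/n_i, so the layer transit time is t_i = b_i·n_i / q:
  layer 1 (fine sand): t_1 = 4.31 × 0.23 / 0.006674 = 148.5 d
  layer 2 (sandy clay): t_2 = 13.4 × 0.09 / 0.006674 = 180.7 d
Total t = Σ t_i = 329.2 days.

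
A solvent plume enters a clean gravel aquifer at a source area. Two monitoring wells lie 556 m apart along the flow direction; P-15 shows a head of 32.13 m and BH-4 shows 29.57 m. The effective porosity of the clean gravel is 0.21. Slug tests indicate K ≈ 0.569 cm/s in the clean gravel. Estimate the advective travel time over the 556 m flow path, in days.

51.6

Convert K: 0.569 cm/s × 864 = 491.6 m/day.
Hydraulic gradient i = (32.13 − 29.57) / 556 = 2.56 / 556 = 0.004604.
Darcy flux q = K · i = 491.6 × 0.004604 = 2.264 m/day.
Seepage velocity v = q / n_e = 2.264 / 0.21 = 10.78 m/day.
Travel time t = L / v = 556 / 10.78 = 51.58 days.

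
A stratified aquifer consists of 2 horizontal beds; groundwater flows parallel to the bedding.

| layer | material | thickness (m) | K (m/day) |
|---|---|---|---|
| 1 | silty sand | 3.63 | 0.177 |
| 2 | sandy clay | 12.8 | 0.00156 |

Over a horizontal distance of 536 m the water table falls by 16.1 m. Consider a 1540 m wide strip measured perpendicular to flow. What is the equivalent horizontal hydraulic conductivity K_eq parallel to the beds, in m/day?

0.0403

Flow is parallel to layering, so each bed carries its own Darcy discharge and the transmissivities add.
Σ(K_i·b_i) = 0.177×3.63 + 0.00156×12.8 = 0.6625 m²/day.
Total thickness b = 16.43 m, so K_eq = Σ(K_i·b_i)/b = 0.04032 m/day.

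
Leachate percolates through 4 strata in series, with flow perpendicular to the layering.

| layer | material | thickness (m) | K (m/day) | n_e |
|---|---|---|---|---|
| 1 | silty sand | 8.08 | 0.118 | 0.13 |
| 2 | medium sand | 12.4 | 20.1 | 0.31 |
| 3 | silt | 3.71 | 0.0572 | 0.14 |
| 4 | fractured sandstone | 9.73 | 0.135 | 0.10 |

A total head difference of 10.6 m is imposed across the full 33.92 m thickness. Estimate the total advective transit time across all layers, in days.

124

With flow normal to the layers, continuity requires the same specific discharge q through every layer.
Σ(b_i/K_i) = 8.08/0.118 + 12.4/20.1 + 3.71/0.0572 + 9.73/0.135 = 206.0 d.
q = Δh / Σ(b_i/K_i) = 10.6 / 206.0 = 0.05145 m/day.
In each layer the seepage velocity is v_i = q/n_i, so the layer transit time is t_i = b_i·n_i / q:
  layer 1 (silty sand): t_1 = 8.08 × 0.13 / 0.05145 = 20.42 d
  layer 2 (medium sand): t_2 = 12.4 × 0.31 / 0.05145 = 74.71 d
  layer 3 (silt): t_3 = 3.71 × 0.14 / 0.05145 = 10.10 d
  layer 4 (fractured sandstone): t_4 = 9.73 × 0.10 / 0.05145 = 18.91 d
Total t = Σ t_i = 124.1 days.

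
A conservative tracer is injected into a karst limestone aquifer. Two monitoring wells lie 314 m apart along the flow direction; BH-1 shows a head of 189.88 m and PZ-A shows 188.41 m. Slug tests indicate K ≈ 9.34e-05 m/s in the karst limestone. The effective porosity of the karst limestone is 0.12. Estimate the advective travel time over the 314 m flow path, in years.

2.73

Convert K: 9.34e-05 m/s × 86400 = 8.070 m/day.
Hydraulic gradient i = (189.88 − 188.41) / 314 = 1.47 / 314 = 0.004682.
Darcy flux q = K · i = 8.070 × 0.004682 = 0.03778 m/day.
Seepage velocity v = q / n_e = 0.03778 / 0.12 = 0.3148 m/day.
Travel time t = L / v = 314 / 0.3148 = 997.4 days = 2.731 years.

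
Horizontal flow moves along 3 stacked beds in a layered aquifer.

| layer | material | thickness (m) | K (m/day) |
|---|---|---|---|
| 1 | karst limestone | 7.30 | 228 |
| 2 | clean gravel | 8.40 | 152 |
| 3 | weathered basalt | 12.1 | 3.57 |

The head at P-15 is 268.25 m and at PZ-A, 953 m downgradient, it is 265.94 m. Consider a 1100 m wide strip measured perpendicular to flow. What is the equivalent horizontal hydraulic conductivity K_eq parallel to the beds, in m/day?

Flow is parallel to layering, so each bed carries its own Darcy discharge and the transmissivities add.
Σ(K_i·b_i) = 228×7.30 + 152×8.40 + 3.57×12.1 = 2984 m²/day.
Total thickness b = 27.80 m, so K_eq = Σ(K_i·b_i)/b = 107.4 m/day.

107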